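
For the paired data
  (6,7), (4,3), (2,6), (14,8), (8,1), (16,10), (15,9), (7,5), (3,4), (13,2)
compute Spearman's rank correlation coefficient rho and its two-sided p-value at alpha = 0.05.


Step 1: Rank x and y separately (midranks; no ties here).
rank(x): 6->4, 4->3, 2->1, 14->8, 8->6, 16->10, 15->9, 7->5, 3->2, 13->7
rank(y): 7->7, 3->3, 6->6, 8->8, 1->1, 10->10, 9->9, 5->5, 4->4, 2->2
Step 2: d_i = R_x(i) - R_y(i); compute d_i^2.
  (4-7)^2=9, (3-3)^2=0, (1-6)^2=25, (8-8)^2=0, (6-1)^2=25, (10-10)^2=0, (9-9)^2=0, (5-5)^2=0, (2-4)^2=4, (7-2)^2=25
sum(d^2) = 88.
Step 3: rho = 1 - 6*88 / (10*(10^2 - 1)) = 1 - 528/990 = 0.466667.
Step 4: Under H0, t = rho * sqrt((n-2)/(1-rho^2)) = 1.4924 ~ t(8).
Step 5: Two-sided p-value from the t-distribution with 8 df = 0.173939.
Step 6: alpha = 0.05. fail to reject H0.

rho = 0.4667, p = 0.173939, fail to reject H0 at alpha = 0.05.


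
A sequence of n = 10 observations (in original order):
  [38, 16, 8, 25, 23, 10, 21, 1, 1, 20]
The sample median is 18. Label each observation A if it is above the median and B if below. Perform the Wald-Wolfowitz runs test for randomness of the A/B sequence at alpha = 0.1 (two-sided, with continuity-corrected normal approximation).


Step 1: Compute median = 18; label A = above, B = below.
Labels in order: ABBAABABBA  (n_A = 5, n_B = 5)
Step 2: Count runs R = 7.
Step 3: Under H0 (random ordering), E[R] = 2*n_A*n_B/(n_A+n_B) + 1 = 2*5*5/10 + 1 = 6.0000.
        Var[R] = 2*n_A*n_B*(2*n_A*n_B - n_A - n_B) / ((n_A+n_B)^2 * (n_A+n_B-1)) = 2000/900 = 2.2222.
        SD[R] = 1.4907.
Step 4: Continuity-corrected z = (R - 0.5 - E[R]) / SD[R] = (7 - 0.5 - 6.0000) / 1.4907 = 0.3354.
Step 5: Two-sided p-value via normal approximation = 2*(1 - Phi(|z|)) = 0.737316.
Step 6: alpha = 0.1. fail to reject H0.

R = 7, z = 0.3354, p = 0.737316, fail to reject H0.


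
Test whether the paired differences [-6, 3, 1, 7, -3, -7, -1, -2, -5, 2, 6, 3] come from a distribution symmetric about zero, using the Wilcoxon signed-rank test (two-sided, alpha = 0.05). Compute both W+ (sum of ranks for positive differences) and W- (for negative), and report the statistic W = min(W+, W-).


Step 1: Drop any zero differences (none here) and take |d_i|.
|d| = [6, 3, 1, 7, 3, 7, 1, 2, 5, 2, 6, 3]
Step 2: Midrank |d_i| (ties get averaged ranks).
ranks: |6|->9.5, |3|->6, |1|->1.5, |7|->11.5, |3|->6, |7|->11.5, |1|->1.5, |2|->3.5, |5|->8, |2|->3.5, |6|->9.5, |3|->6
Step 3: Attach original signs; sum ranks with positive sign and with negative sign.
W+ = 6 + 1.5 + 11.5 + 3.5 + 9.5 + 6 = 38
W- = 9.5 + 6 + 11.5 + 1.5 + 3.5 + 8 = 40
(Check: W+ + W- = 78 should equal n(n+1)/2 = 78.)
Step 4: Test statistic W = min(W+, W-) = 38.
Step 5: Ties in |d|, so use the tie-corrected normal approximation.
        E[W] = n(n+1)/4 = 12*13/4 = 39.
        Tie groups: |d|=1 (t=2), |d|=2 (t=2), |d|=3 (t=3), |d|=6 (t=2), |d|=7 (t=2); sum(t^3 - t) = 48.
        Var[W] = n(n+1)(2n+1)/24 - sum(t^3-t)/48 = 3900/24 - 48/48 = 161.5.
        z = (W - E[W]) / sqrt(Var[W]) = (38 - 39) / 12.7083 = -0.0787.
        Two-sided p = 2*Phi(z) = 0.937280.
Step 6: alpha = 0.05. fail to reject H0.

W+ = 38, W- = 40, W = min = 38, p = 0.937280, fail to reject H0.


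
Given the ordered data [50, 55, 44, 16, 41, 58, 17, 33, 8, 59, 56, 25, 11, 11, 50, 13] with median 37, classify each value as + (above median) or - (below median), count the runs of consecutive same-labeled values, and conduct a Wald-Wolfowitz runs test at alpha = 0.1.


Step 1: Compute median = 37; label A = above, B = below.
Labels in order: AAABAABBBAABBBAB  (n_A = 8, n_B = 8)
Step 2: Count runs R = 8.
Step 3: Under H0 (random ordering), E[R] = 2*n_A*n_B/(n_A+n_B) + 1 = 2*8*8/16 + 1 = 9.0000.
        Var[R] = 2*n_A*n_B*(2*n_A*n_B - n_A - n_B) / ((n_A+n_B)^2 * (n_A+n_B-1)) = 14336/3840 = 3.7333.
        SD[R] = 1.9322.
Step 4: Continuity-corrected z = (R + 0.5 - E[R]) / SD[R] = (8 + 0.5 - 9.0000) / 1.9322 = -0.2588.
Step 5: Two-sided p-value via normal approximation = 2*(1 - Phi(|z|)) = 0.795809.
Step 6: alpha = 0.1. fail to reject H0.

R = 8, z = -0.2588, p = 0.795809, fail to reject H0.


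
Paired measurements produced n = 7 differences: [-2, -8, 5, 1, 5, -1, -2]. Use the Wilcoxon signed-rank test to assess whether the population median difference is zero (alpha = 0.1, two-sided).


Step 1: Drop any zero differences (none here) and take |d_i|.
|d| = [2, 8, 5, 1, 5, 1, 2]
Step 2: Midrank |d_i| (ties get averaged ranks).
ranks: |2|->3.5, |8|->7, |5|->5.5, |1|->1.5, |5|->5.5, |1|->1.5, |2|->3.5
Step 3: Attach original signs; sum ranks with positive sign and with negative sign.
W+ = 5.5 + 1.5 + 5.5 = 12.5
W- = 3.5 + 7 + 1.5 + 3.5 = 15.5
(Check: W+ + W- = 28 should equal n(n+1)/2 = 28.)
Step 4: Test statistic W = min(W+, W-) = 12.5.
Step 5: Ties in |d|, so use the tie-corrected normal approximation.
        E[W] = n(n+1)/4 = 7*8/4 = 14.
        Tie groups: |d|=1 (t=2), |d|=2 (t=2), |d|=5 (t=2); sum(t^3 - t) = 18.
        Var[W] = n(n+1)(2n+1)/24 - sum(t^3-t)/48 = 840/24 - 18/48 = 34.625.
        z = (W - E[W]) / sqrt(Var[W]) = (12.5 - 14) / 5.8843 = -0.2549.
        Two-sided p = 2*Phi(z) = 0.798788.
Step 6: alpha = 0.1. fail to reject H0.

W+ = 12.5, W- = 15.5, W = min = 12.5, p = 0.798788, fail to reject H0.


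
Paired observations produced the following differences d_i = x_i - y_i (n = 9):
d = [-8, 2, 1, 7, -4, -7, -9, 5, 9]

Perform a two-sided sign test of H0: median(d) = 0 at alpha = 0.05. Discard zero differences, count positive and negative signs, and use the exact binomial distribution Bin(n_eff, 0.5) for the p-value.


Step 1: Discard zero differences. Original n = 9; n_eff = number of nonzero differences = 9.
Nonzero differences (with sign): -8, +2, +1, +7, -4, -7, -9, +5, +9
Step 2: Count signs: positive = 5, negative = 4.
Step 3: Under H0: P(positive) = 0.5, so the number of positives S ~ Bin(9, 0.5).
Step 4: Two-sided exact p-value = sum of Bin(9,0.5) probabilities at or below the observed probability = 1.000000.
Step 5: alpha = 0.05. fail to reject H0.

n_eff = 9, pos = 5, neg = 4, p = 1.000000, fail to reject H0.


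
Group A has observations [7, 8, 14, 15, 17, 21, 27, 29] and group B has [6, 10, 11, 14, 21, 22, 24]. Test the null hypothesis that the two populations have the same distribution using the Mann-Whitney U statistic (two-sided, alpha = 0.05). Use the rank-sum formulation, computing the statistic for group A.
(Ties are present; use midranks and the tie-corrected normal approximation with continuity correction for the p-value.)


Step 1: Combine and sort all 15 observations; assign midranks.
sorted (value, group): (6,Y), (7,X), (8,X), (10,Y), (11,Y), (14,X), (14,Y), (15,X), (17,X), (21,X), (21,Y), (22,Y), (24,Y), (27,X), (29,X)
ranks: 6->1, 7->2, 8->3, 10->4, 11->5, 14->6.5, 14->6.5, 15->8, 17->9, 21->10.5, 21->10.5, 22->12, 24->13, 27->14, 29->15
Step 2: Rank sum for X: R1 = 2 + 3 + 6.5 + 8 + 9 + 10.5 + 14 + 15 = 68.
Step 3: U_X = R1 - n1(n1+1)/2 = 68 - 8*9/2 = 68 - 36 = 32.
       U_Y = n1*n2 - U_X = 56 - 32 = 24.
Step 4: Ties are present, so use the tie-corrected normal approximation (with continuity correction) for the p-value.
Step 5: p-value = 0.684910; compare to alpha = 0.05. fail to reject H0.

U_X = 32, p = 0.684910, fail to reject H0 at alpha = 0.05.


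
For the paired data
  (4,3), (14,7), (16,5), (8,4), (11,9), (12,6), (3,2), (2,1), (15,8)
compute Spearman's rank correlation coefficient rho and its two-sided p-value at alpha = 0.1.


Step 1: Rank x and y separately (midranks; no ties here).
rank(x): 4->3, 14->7, 16->9, 8->4, 11->5, 12->6, 3->2, 2->1, 15->8
rank(y): 3->3, 7->7, 5->5, 4->4, 9->9, 6->6, 2->2, 1->1, 8->8
Step 2: d_i = R_x(i) - R_y(i); compute d_i^2.
  (3-3)^2=0, (7-7)^2=0, (9-5)^2=16, (4-4)^2=0, (5-9)^2=16, (6-6)^2=0, (2-2)^2=0, (1-1)^2=0, (8-8)^2=0
sum(d^2) = 32.
Step 3: rho = 1 - 6*32 / (9*(9^2 - 1)) = 1 - 192/720 = 0.733333.
Step 4: Under H0, t = rho * sqrt((n-2)/(1-rho^2)) = 2.8538 ~ t(7).
Step 5: Two-sided p-value from the t-distribution with 7 df = 0.024554.
Step 6: alpha = 0.1. reject H0.

rho = 0.7333, p = 0.024554, reject H0 at alpha = 0.1.


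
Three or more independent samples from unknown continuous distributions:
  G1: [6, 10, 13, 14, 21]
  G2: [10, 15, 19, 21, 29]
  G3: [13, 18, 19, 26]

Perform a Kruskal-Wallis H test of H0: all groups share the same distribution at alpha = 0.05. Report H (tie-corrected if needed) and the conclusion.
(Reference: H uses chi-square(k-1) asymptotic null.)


Step 1: Combine all N = 14 observations and assign midranks.
sorted (value, group, rank): (6,G1,1), (10,G1,2.5), (10,G2,2.5), (13,G1,4.5), (13,G3,4.5), (14,G1,6), (15,G2,7), (18,G3,8), (19,G2,9.5), (19,G3,9.5), (21,G1,11.5), (21,G2,11.5), (26,G3,13), (29,G2,14)
Step 2: Sum ranks within each group.
R_1 = 25.5 (n_1 = 5)
R_2 = 44.5 (n_2 = 5)
R_3 = 35 (n_3 = 4)
Step 3: H = 12/(N(N+1)) * sum(R_i^2/n_i) - 3(N+1)
     = 12/(14*15) * (25.5^2/5 + 44.5^2/5 + 35^2/4) - 3*15
     = 0.057143 * 832.35 - 45
     = 2.562857.
Step 4: Ties present; correction factor C = 1 - 24/(14^3 - 14) = 0.991209. Corrected H = 2.562857 / 0.991209 = 2.585588.
Step 5: Under H0, H ~ chi^2(2); p-value = 0.274503.
Step 6: alpha = 0.05. fail to reject H0.

H = 2.5856, df = 2, p = 0.274503, fail to reject H0.


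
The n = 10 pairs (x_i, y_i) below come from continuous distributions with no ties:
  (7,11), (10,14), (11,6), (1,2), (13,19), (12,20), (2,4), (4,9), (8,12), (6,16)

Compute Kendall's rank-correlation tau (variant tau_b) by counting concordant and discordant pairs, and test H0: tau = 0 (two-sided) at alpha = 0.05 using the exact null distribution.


Step 1: Enumerate the 45 unordered pairs (i,j) with i<j and classify each by sign(x_j-x_i) * sign(y_j-y_i).
  (1,2):dx=+3,dy=+3->C; (1,3):dx=+4,dy=-5->D; (1,4):dx=-6,dy=-9->C; (1,5):dx=+6,dy=+8->C
  (1,6):dx=+5,dy=+9->C; (1,7):dx=-5,dy=-7->C; (1,8):dx=-3,dy=-2->C; (1,9):dx=+1,dy=+1->C
  (1,10):dx=-1,dy=+5->D; (2,3):dx=+1,dy=-8->D; (2,4):dx=-9,dy=-12->C; (2,5):dx=+3,dy=+5->C
  (2,6):dx=+2,dy=+6->C; (2,7):dx=-8,dy=-10->C; (2,8):dx=-6,dy=-5->C; (2,9):dx=-2,dy=-2->C
  (2,10):dx=-4,dy=+2->D; (3,4):dx=-10,dy=-4->C; (3,5):dx=+2,dy=+13->C; (3,6):dx=+1,dy=+14->C
  (3,7):dx=-9,dy=-2->C; (3,8):dx=-7,dy=+3->D; (3,9):dx=-3,dy=+6->D; (3,10):dx=-5,dy=+10->D
  (4,5):dx=+12,dy=+17->C; (4,6):dx=+11,dy=+18->C; (4,7):dx=+1,dy=+2->C; (4,8):dx=+3,dy=+7->C
  (4,9):dx=+7,dy=+10->C; (4,10):dx=+5,dy=+14->C; (5,6):dx=-1,dy=+1->D; (5,7):dx=-11,dy=-15->C
  (5,8):dx=-9,dy=-10->C; (5,9):dx=-5,dy=-7->C; (5,10):dx=-7,dy=-3->C; (6,7):dx=-10,dy=-16->C
  (6,8):dx=-8,dy=-11->C; (6,9):dx=-4,dy=-8->C; (6,10):dx=-6,dy=-4->C; (7,8):dx=+2,dy=+5->C
  (7,9):dx=+6,dy=+8->C; (7,10):dx=+4,dy=+12->C; (8,9):dx=+4,dy=+3->C; (8,10):dx=+2,dy=+7->C
  (9,10):dx=-2,dy=+4->D
Step 2: C = 36, D = 9, total pairs = 45.
Step 3: tau = (C - D)/(n(n-1)/2) = (36 - 9)/45 = 0.600000.
Step 4: Exact two-sided p-value (enumerate n! = 3628800 permutations of y under H0): p = 0.016666.
Step 5: alpha = 0.05. reject H0.

tau_b = 0.6000 (C=36, D=9), p = 0.016666, reject H0.


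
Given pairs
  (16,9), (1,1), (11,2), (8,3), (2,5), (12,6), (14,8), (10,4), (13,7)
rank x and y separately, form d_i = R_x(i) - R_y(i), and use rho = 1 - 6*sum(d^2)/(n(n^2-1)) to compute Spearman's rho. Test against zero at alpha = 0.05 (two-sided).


Step 1: Rank x and y separately (midranks; no ties here).
rank(x): 16->9, 1->1, 11->5, 8->3, 2->2, 12->6, 14->8, 10->4, 13->7
rank(y): 9->9, 1->1, 2->2, 3->3, 5->5, 6->6, 8->8, 4->4, 7->7
Step 2: d_i = R_x(i) - R_y(i); compute d_i^2.
  (9-9)^2=0, (1-1)^2=0, (5-2)^2=9, (3-3)^2=0, (2-5)^2=9, (6-6)^2=0, (8-8)^2=0, (4-4)^2=0, (7-7)^2=0
sum(d^2) = 18.
Step 3: rho = 1 - 6*18 / (9*(9^2 - 1)) = 1 - 108/720 = 0.850000.
Step 4: Under H0, t = rho * sqrt((n-2)/(1-rho^2)) = 4.2691 ~ t(7).
Step 5: Two-sided p-value from the t-distribution with 7 df = 0.003705.
Step 6: alpha = 0.05. reject H0.

rho = 0.8500, p = 0.003705, reject H0 at alpha = 0.05.


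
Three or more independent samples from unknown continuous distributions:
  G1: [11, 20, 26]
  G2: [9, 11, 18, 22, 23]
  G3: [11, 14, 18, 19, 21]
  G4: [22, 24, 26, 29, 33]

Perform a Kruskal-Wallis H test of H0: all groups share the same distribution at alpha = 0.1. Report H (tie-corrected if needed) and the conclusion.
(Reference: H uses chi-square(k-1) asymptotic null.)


Step 1: Combine all N = 18 observations and assign midranks.
sorted (value, group, rank): (9,G2,1), (11,G1,3), (11,G2,3), (11,G3,3), (14,G3,5), (18,G2,6.5), (18,G3,6.5), (19,G3,8), (20,G1,9), (21,G3,10), (22,G2,11.5), (22,G4,11.5), (23,G2,13), (24,G4,14), (26,G1,15.5), (26,G4,15.5), (29,G4,17), (33,G4,18)
Step 2: Sum ranks within each group.
R_1 = 27.5 (n_1 = 3)
R_2 = 35 (n_2 = 5)
R_3 = 32.5 (n_3 = 5)
R_4 = 76 (n_4 = 5)
Step 3: H = 12/(N(N+1)) * sum(R_i^2/n_i) - 3(N+1)
     = 12/(18*19) * (27.5^2/3 + 35^2/5 + 32.5^2/5 + 76^2/5) - 3*19
     = 0.035088 * 1863.53 - 57
     = 8.387135.
Step 4: Ties present; correction factor C = 1 - 42/(18^3 - 18) = 0.992776. Corrected H = 8.387135 / 0.992776 = 8.448164.
Step 5: Under H0, H ~ chi^2(3); p-value = 0.037603.
Step 6: alpha = 0.1. reject H0.

H = 8.4482, df = 3, p = 0.037603, reject H0.


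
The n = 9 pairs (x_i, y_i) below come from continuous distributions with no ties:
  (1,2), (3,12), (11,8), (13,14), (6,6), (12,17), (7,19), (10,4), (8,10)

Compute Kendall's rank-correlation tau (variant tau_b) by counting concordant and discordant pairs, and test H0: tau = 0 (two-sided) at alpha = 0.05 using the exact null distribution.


Step 1: Enumerate the 36 unordered pairs (i,j) with i<j and classify each by sign(x_j-x_i) * sign(y_j-y_i).
  (1,2):dx=+2,dy=+10->C; (1,3):dx=+10,dy=+6->C; (1,4):dx=+12,dy=+12->C; (1,5):dx=+5,dy=+4->C
  (1,6):dx=+11,dy=+15->C; (1,7):dx=+6,dy=+17->C; (1,8):dx=+9,dy=+2->C; (1,9):dx=+7,dy=+8->C
  (2,3):dx=+8,dy=-4->D; (2,4):dx=+10,dy=+2->C; (2,5):dx=+3,dy=-6->D; (2,6):dx=+9,dy=+5->C
  (2,7):dx=+4,dy=+7->C; (2,8):dx=+7,dy=-8->D; (2,9):dx=+5,dy=-2->D; (3,4):dx=+2,dy=+6->C
  (3,5):dx=-5,dy=-2->C; (3,6):dx=+1,dy=+9->C; (3,7):dx=-4,dy=+11->D; (3,8):dx=-1,dy=-4->C
  (3,9):dx=-3,dy=+2->D; (4,5):dx=-7,dy=-8->C; (4,6):dx=-1,dy=+3->D; (4,7):dx=-6,dy=+5->D
  (4,8):dx=-3,dy=-10->C; (4,9):dx=-5,dy=-4->C; (5,6):dx=+6,dy=+11->C; (5,7):dx=+1,dy=+13->C
  (5,8):dx=+4,dy=-2->D; (5,9):dx=+2,dy=+4->C; (6,7):dx=-5,dy=+2->D; (6,8):dx=-2,dy=-13->C
  (6,9):dx=-4,dy=-7->C; (7,8):dx=+3,dy=-15->D; (7,9):dx=+1,dy=-9->D; (8,9):dx=-2,dy=+6->D
Step 2: C = 23, D = 13, total pairs = 36.
Step 3: tau = (C - D)/(n(n-1)/2) = (23 - 13)/36 = 0.277778.
Step 4: Exact two-sided p-value (enumerate n! = 362880 permutations of y under H0): p = 0.358488.
Step 5: alpha = 0.05. fail to reject H0.

tau_b = 0.2778 (C=23, D=13), p = 0.358488, fail to reject H0.


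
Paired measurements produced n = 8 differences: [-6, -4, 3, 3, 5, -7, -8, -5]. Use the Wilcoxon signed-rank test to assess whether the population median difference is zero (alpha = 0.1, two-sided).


Step 1: Drop any zero differences (none here) and take |d_i|.
|d| = [6, 4, 3, 3, 5, 7, 8, 5]
Step 2: Midrank |d_i| (ties get averaged ranks).
ranks: |6|->6, |4|->3, |3|->1.5, |3|->1.5, |5|->4.5, |7|->7, |8|->8, |5|->4.5
Step 3: Attach original signs; sum ranks with positive sign and with negative sign.
W+ = 1.5 + 1.5 + 4.5 = 7.5
W- = 6 + 3 + 7 + 8 + 4.5 = 28.5
(Check: W+ + W- = 36 should equal n(n+1)/2 = 36.)
Step 4: Test statistic W = min(W+, W-) = 7.5.
Step 5: Ties in |d|, so use the tie-corrected normal approximation.
        E[W] = n(n+1)/4 = 8*9/4 = 18.
        Tie groups: |d|=3 (t=2), |d|=5 (t=2); sum(t^3 - t) = 12.
        Var[W] = n(n+1)(2n+1)/24 - sum(t^3-t)/48 = 1224/24 - 12/48 = 50.75.
        z = (W - E[W]) / sqrt(Var[W]) = (7.5 - 18) / 7.1239 = -1.4739.
        Two-sided p = 2*Phi(z) = 0.140506.
Step 6: alpha = 0.1. fail to reject H0.

W+ = 7.5, W- = 28.5, W = min = 7.5, p = 0.140506, fail to reject H0.


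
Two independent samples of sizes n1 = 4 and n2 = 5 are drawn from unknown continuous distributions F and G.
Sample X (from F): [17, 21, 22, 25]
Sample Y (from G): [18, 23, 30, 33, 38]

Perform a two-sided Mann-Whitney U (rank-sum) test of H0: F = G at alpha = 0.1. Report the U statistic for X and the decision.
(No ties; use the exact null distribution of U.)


Step 1: Combine and sort all 9 observations; assign midranks.
sorted (value, group): (17,X), (18,Y), (21,X), (22,X), (23,Y), (25,X), (30,Y), (33,Y), (38,Y)
ranks: 17->1, 18->2, 21->3, 22->4, 23->5, 25->6, 30->7, 33->8, 38->9
Step 2: Rank sum for X: R1 = 1 + 3 + 4 + 6 = 14.
Step 3: U_X = R1 - n1(n1+1)/2 = 14 - 4*5/2 = 14 - 10 = 4.
       U_Y = n1*n2 - U_X = 20 - 4 = 16.
Step 4: No ties, so the exact null distribution of U (based on enumerating the C(9,4) = 126 equally likely rank assignments) gives the two-sided p-value.
Step 5: p-value = 0.190476; compare to alpha = 0.1. fail to reject H0.

U_X = 4, p = 0.190476, fail to reject H0 at alpha = 0.1.


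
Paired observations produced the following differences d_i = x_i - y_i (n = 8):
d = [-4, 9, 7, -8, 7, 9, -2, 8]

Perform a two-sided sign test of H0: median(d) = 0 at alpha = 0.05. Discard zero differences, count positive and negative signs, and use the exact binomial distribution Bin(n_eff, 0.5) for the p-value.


Step 1: Discard zero differences. Original n = 8; n_eff = number of nonzero differences = 8.
Nonzero differences (with sign): -4, +9, +7, -8, +7, +9, -2, +8
Step 2: Count signs: positive = 5, negative = 3.
Step 3: Under H0: P(positive) = 0.5, so the number of positives S ~ Bin(8, 0.5).
Step 4: Two-sided exact p-value = sum of Bin(8,0.5) probabilities at or below the observed probability = 0.726562.
Step 5: alpha = 0.05. fail to reject H0.

n_eff = 8, pos = 5, neg = 3, p = 0.726562, fail to reject H0.


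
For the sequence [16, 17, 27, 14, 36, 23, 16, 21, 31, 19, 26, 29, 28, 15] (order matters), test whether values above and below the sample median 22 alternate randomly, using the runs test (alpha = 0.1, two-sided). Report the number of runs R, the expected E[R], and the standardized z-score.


Step 1: Compute median = 22; label A = above, B = below.
Labels in order: BBABAABBABAAAB  (n_A = 7, n_B = 7)
Step 2: Count runs R = 9.
Step 3: Under H0 (random ordering), E[R] = 2*n_A*n_B/(n_A+n_B) + 1 = 2*7*7/14 + 1 = 8.0000.
        Var[R] = 2*n_A*n_B*(2*n_A*n_B - n_A - n_B) / ((n_A+n_B)^2 * (n_A+n_B-1)) = 8232/2548 = 3.2308.
        SD[R] = 1.7974.
Step 4: Continuity-corrected z = (R - 0.5 - E[R]) / SD[R] = (9 - 0.5 - 8.0000) / 1.7974 = 0.2782.
Step 5: Two-sided p-value via normal approximation = 2*(1 - Phi(|z|)) = 0.780879.
Step 6: alpha = 0.1. fail to reject H0.

R = 9, z = 0.2782, p = 0.780879, fail to reject H0.


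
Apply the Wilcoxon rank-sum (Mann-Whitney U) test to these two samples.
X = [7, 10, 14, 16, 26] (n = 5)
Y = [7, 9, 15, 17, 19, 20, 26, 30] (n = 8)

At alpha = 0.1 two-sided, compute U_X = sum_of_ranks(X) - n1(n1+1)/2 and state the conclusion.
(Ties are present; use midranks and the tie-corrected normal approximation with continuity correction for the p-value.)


Step 1: Combine and sort all 13 observations; assign midranks.
sorted (value, group): (7,X), (7,Y), (9,Y), (10,X), (14,X), (15,Y), (16,X), (17,Y), (19,Y), (20,Y), (26,X), (26,Y), (30,Y)
ranks: 7->1.5, 7->1.5, 9->3, 10->4, 14->5, 15->6, 16->7, 17->8, 19->9, 20->10, 26->11.5, 26->11.5, 30->13
Step 2: Rank sum for X: R1 = 1.5 + 4 + 5 + 7 + 11.5 = 29.
Step 3: U_X = R1 - n1(n1+1)/2 = 29 - 5*6/2 = 29 - 15 = 14.
       U_Y = n1*n2 - U_X = 40 - 14 = 26.
Step 4: Ties are present, so use the tie-corrected normal approximation (with continuity correction) for the p-value.
Step 5: p-value = 0.419471; compare to alpha = 0.1. fail to reject H0.

U_X = 14, p = 0.419471, fail to reject H0 at alpha = 0.1.


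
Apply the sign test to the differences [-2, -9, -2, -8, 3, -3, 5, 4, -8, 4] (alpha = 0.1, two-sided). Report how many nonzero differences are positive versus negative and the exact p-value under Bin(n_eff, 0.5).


Step 1: Discard zero differences. Original n = 10; n_eff = number of nonzero differences = 10.
Nonzero differences (with sign): -2, -9, -2, -8, +3, -3, +5, +4, -8, +4
Step 2: Count signs: positive = 4, negative = 6.
Step 3: Under H0: P(positive) = 0.5, so the number of positives S ~ Bin(10, 0.5).
Step 4: Two-sided exact p-value = sum of Bin(10,0.5) probabilities at or below the observed probability = 0.753906.
Step 5: alpha = 0.1. fail to reject H0.

n_eff = 10, pos = 4, neg = 6, p = 0.753906, fail to reject H0.


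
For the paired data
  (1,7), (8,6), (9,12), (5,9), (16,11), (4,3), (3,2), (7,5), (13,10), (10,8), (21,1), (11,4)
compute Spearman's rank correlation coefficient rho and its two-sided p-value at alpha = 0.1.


Step 1: Rank x and y separately (midranks; no ties here).
rank(x): 1->1, 8->6, 9->7, 5->4, 16->11, 4->3, 3->2, 7->5, 13->10, 10->8, 21->12, 11->9
rank(y): 7->7, 6->6, 12->12, 9->9, 11->11, 3->3, 2->2, 5->5, 10->10, 8->8, 1->1, 4->4
Step 2: d_i = R_x(i) - R_y(i); compute d_i^2.
  (1-7)^2=36, (6-6)^2=0, (7-12)^2=25, (4-9)^2=25, (11-11)^2=0, (3-3)^2=0, (2-2)^2=0, (5-5)^2=0, (10-10)^2=0, (8-8)^2=0, (12-1)^2=121, (9-4)^2=25
sum(d^2) = 232.
Step 3: rho = 1 - 6*232 / (12*(12^2 - 1)) = 1 - 1392/1716 = 0.188811.
Step 4: Under H0, t = rho * sqrt((n-2)/(1-rho^2)) = 0.6080 ~ t(10).
Step 5: Two-sided p-value from the t-distribution with 10 df = 0.556737.
Step 6: alpha = 0.1. fail to reject H0.

rho = 0.1888, p = 0.556737, fail to reject H0 at alpha = 0.1.


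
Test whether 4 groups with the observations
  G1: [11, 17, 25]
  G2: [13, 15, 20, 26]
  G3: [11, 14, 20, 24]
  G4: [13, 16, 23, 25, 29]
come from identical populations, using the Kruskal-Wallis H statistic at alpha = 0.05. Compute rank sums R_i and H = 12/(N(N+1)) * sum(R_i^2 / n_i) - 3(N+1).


Step 1: Combine all N = 16 observations and assign midranks.
sorted (value, group, rank): (11,G1,1.5), (11,G3,1.5), (13,G2,3.5), (13,G4,3.5), (14,G3,5), (15,G2,6), (16,G4,7), (17,G1,8), (20,G2,9.5), (20,G3,9.5), (23,G4,11), (24,G3,12), (25,G1,13.5), (25,G4,13.5), (26,G2,15), (29,G4,16)
Step 2: Sum ranks within each group.
R_1 = 23 (n_1 = 3)
R_2 = 34 (n_2 = 4)
R_3 = 28 (n_3 = 4)
R_4 = 51 (n_4 = 5)
Step 3: H = 12/(N(N+1)) * sum(R_i^2/n_i) - 3(N+1)
     = 12/(16*17) * (23^2/3 + 34^2/4 + 28^2/4 + 51^2/5) - 3*17
     = 0.044118 * 1181.53 - 51
     = 1.126471.
Step 4: Ties present; correction factor C = 1 - 24/(16^3 - 16) = 0.994118. Corrected H = 1.126471 / 0.994118 = 1.133136.
Step 5: Under H0, H ~ chi^2(3); p-value = 0.769082.
Step 6: alpha = 0.05. fail to reject H0.

H = 1.1331, df = 3, p = 0.769082, fail to reject H0.


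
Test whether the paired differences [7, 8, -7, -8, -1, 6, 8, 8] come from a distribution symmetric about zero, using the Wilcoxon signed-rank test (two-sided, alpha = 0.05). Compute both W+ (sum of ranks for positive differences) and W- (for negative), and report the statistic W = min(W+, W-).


Step 1: Drop any zero differences (none here) and take |d_i|.
|d| = [7, 8, 7, 8, 1, 6, 8, 8]
Step 2: Midrank |d_i| (ties get averaged ranks).
ranks: |7|->3.5, |8|->6.5, |7|->3.5, |8|->6.5, |1|->1, |6|->2, |8|->6.5, |8|->6.5
Step 3: Attach original signs; sum ranks with positive sign and with negative sign.
W+ = 3.5 + 6.5 + 2 + 6.5 + 6.5 = 25
W- = 3.5 + 6.5 + 1 = 11
(Check: W+ + W- = 36 should equal n(n+1)/2 = 36.)
Step 4: Test statistic W = min(W+, W-) = 11.
Step 5: Ties in |d|, so use the tie-corrected normal approximation.
        E[W] = n(n+1)/4 = 8*9/4 = 18.
        Tie groups: |d|=7 (t=2), |d|=8 (t=4); sum(t^3 - t) = 66.
        Var[W] = n(n+1)(2n+1)/24 - sum(t^3-t)/48 = 1224/24 - 66/48 = 49.625.
        z = (W - E[W]) / sqrt(Var[W]) = (11 - 18) / 7.0445 = -0.9937.
        Two-sided p = 2*Phi(z) = 0.320377.
Step 6: alpha = 0.05. fail to reject H0.

W+ = 25, W- = 11, W = min = 11, p = 0.320377, fail to reject H0.


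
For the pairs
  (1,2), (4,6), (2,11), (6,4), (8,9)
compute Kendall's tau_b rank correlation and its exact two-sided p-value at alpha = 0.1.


Step 1: Enumerate the 10 unordered pairs (i,j) with i<j and classify each by sign(x_j-x_i) * sign(y_j-y_i).
  (1,2):dx=+3,dy=+4->C; (1,3):dx=+1,dy=+9->C; (1,4):dx=+5,dy=+2->C; (1,5):dx=+7,dy=+7->C
  (2,3):dx=-2,dy=+5->D; (2,4):dx=+2,dy=-2->D; (2,5):dx=+4,dy=+3->C; (3,4):dx=+4,dy=-7->D
  (3,5):dx=+6,dy=-2->D; (4,5):dx=+2,dy=+5->C
Step 2: C = 6, D = 4, total pairs = 10.
Step 3: tau = (C - D)/(n(n-1)/2) = (6 - 4)/10 = 0.200000.
Step 4: Exact two-sided p-value (enumerate n! = 120 permutations of y under H0): p = 0.816667.
Step 5: alpha = 0.1. fail to reject H0.

tau_b = 0.2000 (C=6, D=4), p = 0.816667, fail to reject H0.


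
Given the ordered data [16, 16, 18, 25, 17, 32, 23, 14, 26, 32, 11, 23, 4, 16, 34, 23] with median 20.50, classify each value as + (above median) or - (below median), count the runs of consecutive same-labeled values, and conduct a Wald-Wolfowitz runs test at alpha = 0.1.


Step 1: Compute median = 20.50; label A = above, B = below.
Labels in order: BBBABAABAABABBAA  (n_A = 8, n_B = 8)
Step 2: Count runs R = 10.
Step 3: Under H0 (random ordering), E[R] = 2*n_A*n_B/(n_A+n_B) + 1 = 2*8*8/16 + 1 = 9.0000.
        Var[R] = 2*n_A*n_B*(2*n_A*n_B - n_A - n_B) / ((n_A+n_B)^2 * (n_A+n_B-1)) = 14336/3840 = 3.7333.
        SD[R] = 1.9322.
Step 4: Continuity-corrected z = (R - 0.5 - E[R]) / SD[R] = (10 - 0.5 - 9.0000) / 1.9322 = 0.2588.
Step 5: Two-sided p-value via normal approximation = 2*(1 - Phi(|z|)) = 0.795809.
Step 6: alpha = 0.1. fail to reject H0.

R = 10, z = 0.2588, p = 0.795809, fail to reject H0.


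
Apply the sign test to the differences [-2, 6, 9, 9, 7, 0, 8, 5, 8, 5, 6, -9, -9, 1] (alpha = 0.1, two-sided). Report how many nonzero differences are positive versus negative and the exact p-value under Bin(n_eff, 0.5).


Step 1: Discard zero differences. Original n = 14; n_eff = number of nonzero differences = 13.
Nonzero differences (with sign): -2, +6, +9, +9, +7, +8, +5, +8, +5, +6, -9, -9, +1
Step 2: Count signs: positive = 10, negative = 3.
Step 3: Under H0: P(positive) = 0.5, so the number of positives S ~ Bin(13, 0.5).
Step 4: Two-sided exact p-value = sum of Bin(13,0.5) probabilities at or below the observed probability = 0.092285.
Step 5: alpha = 0.1. reject H0.

n_eff = 13, pos = 10, neg = 3, p = 0.092285, reject H0.


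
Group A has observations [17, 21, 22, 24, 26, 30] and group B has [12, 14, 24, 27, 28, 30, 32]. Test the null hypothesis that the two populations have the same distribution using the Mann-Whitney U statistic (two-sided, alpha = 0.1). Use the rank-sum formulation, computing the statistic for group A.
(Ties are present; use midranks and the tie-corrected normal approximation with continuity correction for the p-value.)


Step 1: Combine and sort all 13 observations; assign midranks.
sorted (value, group): (12,Y), (14,Y), (17,X), (21,X), (22,X), (24,X), (24,Y), (26,X), (27,Y), (28,Y), (30,X), (30,Y), (32,Y)
ranks: 12->1, 14->2, 17->3, 21->4, 22->5, 24->6.5, 24->6.5, 26->8, 27->9, 28->10, 30->11.5, 30->11.5, 32->13
Step 2: Rank sum for X: R1 = 3 + 4 + 5 + 6.5 + 8 + 11.5 = 38.
Step 3: U_X = R1 - n1(n1+1)/2 = 38 - 6*7/2 = 38 - 21 = 17.
       U_Y = n1*n2 - U_X = 42 - 17 = 25.
Step 4: Ties are present, so use the tie-corrected normal approximation (with continuity correction) for the p-value.
Step 5: p-value = 0.616104; compare to alpha = 0.1. fail to reject H0.

U_X = 17, p = 0.616104, fail to reject H0 at alpha = 0.1.


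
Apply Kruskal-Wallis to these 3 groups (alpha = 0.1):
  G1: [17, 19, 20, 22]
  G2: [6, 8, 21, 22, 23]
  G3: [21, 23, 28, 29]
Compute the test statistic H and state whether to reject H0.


Step 1: Combine all N = 13 observations and assign midranks.
sorted (value, group, rank): (6,G2,1), (8,G2,2), (17,G1,3), (19,G1,4), (20,G1,5), (21,G2,6.5), (21,G3,6.5), (22,G1,8.5), (22,G2,8.5), (23,G2,10.5), (23,G3,10.5), (28,G3,12), (29,G3,13)
Step 2: Sum ranks within each group.
R_1 = 20.5 (n_1 = 4)
R_2 = 28.5 (n_2 = 5)
R_3 = 42 (n_3 = 4)
Step 3: H = 12/(N(N+1)) * sum(R_i^2/n_i) - 3(N+1)
     = 12/(13*14) * (20.5^2/4 + 28.5^2/5 + 42^2/4) - 3*14
     = 0.065934 * 708.513 - 42
     = 4.715110.
Step 4: Ties present; correction factor C = 1 - 18/(13^3 - 13) = 0.991758. Corrected H = 4.715110 / 0.991758 = 4.754294.
Step 5: Under H0, H ~ chi^2(2); p-value = 0.092815.
Step 6: alpha = 0.1. reject H0.

H = 4.7543, df = 2, p = 0.092815, reject H0.


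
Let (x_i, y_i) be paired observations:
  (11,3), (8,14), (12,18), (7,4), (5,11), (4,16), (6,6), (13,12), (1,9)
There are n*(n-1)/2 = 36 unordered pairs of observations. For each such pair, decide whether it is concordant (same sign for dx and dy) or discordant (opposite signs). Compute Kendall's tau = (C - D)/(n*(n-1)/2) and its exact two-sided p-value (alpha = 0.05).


Step 1: Enumerate the 36 unordered pairs (i,j) with i<j and classify each by sign(x_j-x_i) * sign(y_j-y_i).
  (1,2):dx=-3,dy=+11->D; (1,3):dx=+1,dy=+15->C; (1,4):dx=-4,dy=+1->D; (1,5):dx=-6,dy=+8->D
  (1,6):dx=-7,dy=+13->D; (1,7):dx=-5,dy=+3->D; (1,8):dx=+2,dy=+9->C; (1,9):dx=-10,dy=+6->D
  (2,3):dx=+4,dy=+4->C; (2,4):dx=-1,dy=-10->C; (2,5):dx=-3,dy=-3->C; (2,6):dx=-4,dy=+2->D
  (2,7):dx=-2,dy=-8->C; (2,8):dx=+5,dy=-2->D; (2,9):dx=-7,dy=-5->C; (3,4):dx=-5,dy=-14->C
  (3,5):dx=-7,dy=-7->C; (3,6):dx=-8,dy=-2->C; (3,7):dx=-6,dy=-12->C; (3,8):dx=+1,dy=-6->D
  (3,9):dx=-11,dy=-9->C; (4,5):dx=-2,dy=+7->D; (4,6):dx=-3,dy=+12->D; (4,7):dx=-1,dy=+2->D
  (4,8):dx=+6,dy=+8->C; (4,9):dx=-6,dy=+5->D; (5,6):dx=-1,dy=+5->D; (5,7):dx=+1,dy=-5->D
  (5,8):dx=+8,dy=+1->C; (5,9):dx=-4,dy=-2->C; (6,7):dx=+2,dy=-10->D; (6,8):dx=+9,dy=-4->D
  (6,9):dx=-3,dy=-7->C; (7,8):dx=+7,dy=+6->C; (7,9):dx=-5,dy=+3->D; (8,9):dx=-12,dy=-3->C
Step 2: C = 18, D = 18, total pairs = 36.
Step 3: tau = (C - D)/(n(n-1)/2) = (18 - 18)/36 = 0.000000.
Step 4: Exact two-sided p-value (enumerate n! = 362880 permutations of y under H0): p = 1.000000.
Step 5: alpha = 0.05. fail to reject H0.

tau_b = 0.0000 (C=18, D=18), p = 1.000000, fail to reject H0.


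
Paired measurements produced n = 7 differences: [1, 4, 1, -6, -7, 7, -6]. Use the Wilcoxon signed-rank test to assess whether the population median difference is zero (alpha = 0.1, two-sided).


Step 1: Drop any zero differences (none here) and take |d_i|.
|d| = [1, 4, 1, 6, 7, 7, 6]
Step 2: Midrank |d_i| (ties get averaged ranks).
ranks: |1|->1.5, |4|->3, |1|->1.5, |6|->4.5, |7|->6.5, |7|->6.5, |6|->4.5
Step 3: Attach original signs; sum ranks with positive sign and with negative sign.
W+ = 1.5 + 3 + 1.5 + 6.5 = 12.5
W- = 4.5 + 6.5 + 4.5 = 15.5
(Check: W+ + W- = 28 should equal n(n+1)/2 = 28.)
Step 4: Test statistic W = min(W+, W-) = 12.5.
Step 5: Ties in |d|, so use the tie-corrected normal approximation.
        E[W] = n(n+1)/4 = 7*8/4 = 14.
        Tie groups: |d|=1 (t=2), |d|=6 (t=2), |d|=7 (t=2); sum(t^3 - t) = 18.
        Var[W] = n(n+1)(2n+1)/24 - sum(t^3-t)/48 = 840/24 - 18/48 = 34.625.
        z = (W - E[W]) / sqrt(Var[W]) = (12.5 - 14) / 5.8843 = -0.2549.
        Two-sided p = 2*Phi(z) = 0.798788.
Step 6: alpha = 0.1. fail to reject H0.

W+ = 12.5, W- = 15.5, W = min = 12.5, p = 0.798788, fail to reject H0.


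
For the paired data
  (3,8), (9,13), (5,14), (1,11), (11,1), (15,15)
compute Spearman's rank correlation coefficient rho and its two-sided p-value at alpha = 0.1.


Step 1: Rank x and y separately (midranks; no ties here).
rank(x): 3->2, 9->4, 5->3, 1->1, 11->5, 15->6
rank(y): 8->2, 13->4, 14->5, 11->3, 1->1, 15->6
Step 2: d_i = R_x(i) - R_y(i); compute d_i^2.
  (2-2)^2=0, (4-4)^2=0, (3-5)^2=4, (1-3)^2=4, (5-1)^2=16, (6-6)^2=0
sum(d^2) = 24.
Step 3: rho = 1 - 6*24 / (6*(6^2 - 1)) = 1 - 144/210 = 0.314286.
Step 4: Under H0, t = rho * sqrt((n-2)/(1-rho^2)) = 0.6621 ~ t(4).
Step 5: Two-sided p-value from the t-distribution with 4 df = 0.544093.
Step 6: alpha = 0.1. fail to reject H0.

rho = 0.3143, p = 0.544093, fail to reject H0 at alpha = 0.1.


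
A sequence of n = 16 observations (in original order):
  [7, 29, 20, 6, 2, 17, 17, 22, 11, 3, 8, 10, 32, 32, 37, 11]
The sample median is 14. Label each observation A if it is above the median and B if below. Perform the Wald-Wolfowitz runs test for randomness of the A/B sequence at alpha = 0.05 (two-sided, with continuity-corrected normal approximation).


Step 1: Compute median = 14; label A = above, B = below.
Labels in order: BAABBAAABBBBAAAB  (n_A = 8, n_B = 8)
Step 2: Count runs R = 7.
Step 3: Under H0 (random ordering), E[R] = 2*n_A*n_B/(n_A+n_B) + 1 = 2*8*8/16 + 1 = 9.0000.
        Var[R] = 2*n_A*n_B*(2*n_A*n_B - n_A - n_B) / ((n_A+n_B)^2 * (n_A+n_B-1)) = 14336/3840 = 3.7333.
        SD[R] = 1.9322.
Step 4: Continuity-corrected z = (R + 0.5 - E[R]) / SD[R] = (7 + 0.5 - 9.0000) / 1.9322 = -0.7763.
Step 5: Two-sided p-value via normal approximation = 2*(1 - Phi(|z|)) = 0.437558.
Step 6: alpha = 0.05. fail to reject H0.

R = 7, z = -0.7763, p = 0.437558, fail to reject H0.


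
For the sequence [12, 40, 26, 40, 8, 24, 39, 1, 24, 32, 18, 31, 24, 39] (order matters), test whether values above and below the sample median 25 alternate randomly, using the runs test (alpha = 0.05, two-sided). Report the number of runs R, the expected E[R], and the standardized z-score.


Step 1: Compute median = 25; label A = above, B = below.
Labels in order: BAAABBABBABABA  (n_A = 7, n_B = 7)
Step 2: Count runs R = 10.
Step 3: Under H0 (random ordering), E[R] = 2*n_A*n_B/(n_A+n_B) + 1 = 2*7*7/14 + 1 = 8.0000.
        Var[R] = 2*n_A*n_B*(2*n_A*n_B - n_A - n_B) / ((n_A+n_B)^2 * (n_A+n_B-1)) = 8232/2548 = 3.2308.
        SD[R] = 1.7974.
Step 4: Continuity-corrected z = (R - 0.5 - E[R]) / SD[R] = (10 - 0.5 - 8.0000) / 1.7974 = 0.8345.
Step 5: Two-sided p-value via normal approximation = 2*(1 - Phi(|z|)) = 0.403986.
Step 6: alpha = 0.05. fail to reject H0.

R = 10, z = 0.8345, p = 0.403986, fail to reject H0.


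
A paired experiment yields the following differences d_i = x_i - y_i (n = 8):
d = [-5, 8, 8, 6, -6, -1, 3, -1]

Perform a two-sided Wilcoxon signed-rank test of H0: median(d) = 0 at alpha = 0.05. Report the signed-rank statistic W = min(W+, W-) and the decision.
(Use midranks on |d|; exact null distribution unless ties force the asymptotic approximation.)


Step 1: Drop any zero differences (none here) and take |d_i|.
|d| = [5, 8, 8, 6, 6, 1, 3, 1]
Step 2: Midrank |d_i| (ties get averaged ranks).
ranks: |5|->4, |8|->7.5, |8|->7.5, |6|->5.5, |6|->5.5, |1|->1.5, |3|->3, |1|->1.5
Step 3: Attach original signs; sum ranks with positive sign and with negative sign.
W+ = 7.5 + 7.5 + 5.5 + 3 = 23.5
W- = 4 + 5.5 + 1.5 + 1.5 = 12.5
(Check: W+ + W- = 36 should equal n(n+1)/2 = 36.)
Step 4: Test statistic W = min(W+, W-) = 12.5.
Step 5: Ties in |d|, so use the tie-corrected normal approximation.
        E[W] = n(n+1)/4 = 8*9/4 = 18.
        Tie groups: |d|=1 (t=2), |d|=6 (t=2), |d|=8 (t=2); sum(t^3 - t) = 18.
        Var[W] = n(n+1)(2n+1)/24 - sum(t^3-t)/48 = 1224/24 - 18/48 = 50.625.
        z = (W - E[W]) / sqrt(Var[W]) = (12.5 - 18) / 7.1151 = -0.7730.
        Two-sided p = 2*Phi(z) = 0.439522.
Step 6: alpha = 0.05. fail to reject H0.

W+ = 23.5, W- = 12.5, W = min = 12.5, p = 0.439522, fail to reject H0.


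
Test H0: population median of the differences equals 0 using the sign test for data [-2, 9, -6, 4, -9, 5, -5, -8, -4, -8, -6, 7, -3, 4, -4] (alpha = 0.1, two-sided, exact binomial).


Step 1: Discard zero differences. Original n = 15; n_eff = number of nonzero differences = 15.
Nonzero differences (with sign): -2, +9, -6, +4, -9, +5, -5, -8, -4, -8, -6, +7, -3, +4, -4
Step 2: Count signs: positive = 5, negative = 10.
Step 3: Under H0: P(positive) = 0.5, so the number of positives S ~ Bin(15, 0.5).
Step 4: Two-sided exact p-value = sum of Bin(15,0.5) probabilities at or below the observed probability = 0.301758.
Step 5: alpha = 0.1. fail to reject H0.

n_eff = 15, pos = 5, neg = 10, p = 0.301758, fail to reject H0.


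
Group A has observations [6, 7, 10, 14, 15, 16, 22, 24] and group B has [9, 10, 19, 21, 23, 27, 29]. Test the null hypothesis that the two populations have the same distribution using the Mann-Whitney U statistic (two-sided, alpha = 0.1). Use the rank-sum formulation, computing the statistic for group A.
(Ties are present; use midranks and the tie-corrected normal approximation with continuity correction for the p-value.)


Step 1: Combine and sort all 15 observations; assign midranks.
sorted (value, group): (6,X), (7,X), (9,Y), (10,X), (10,Y), (14,X), (15,X), (16,X), (19,Y), (21,Y), (22,X), (23,Y), (24,X), (27,Y), (29,Y)
ranks: 6->1, 7->2, 9->3, 10->4.5, 10->4.5, 14->6, 15->7, 16->8, 19->9, 21->10, 22->11, 23->12, 24->13, 27->14, 29->15
Step 2: Rank sum for X: R1 = 1 + 2 + 4.5 + 6 + 7 + 8 + 11 + 13 = 52.5.
Step 3: U_X = R1 - n1(n1+1)/2 = 52.5 - 8*9/2 = 52.5 - 36 = 16.5.
       U_Y = n1*n2 - U_X = 56 - 16.5 = 39.5.
Step 4: Ties are present, so use the tie-corrected normal approximation (with continuity correction) for the p-value.
Step 5: p-value = 0.202614; compare to alpha = 0.1. fail to reject H0.

U_X = 16.5, p = 0.202614, fail to reject H0 at alpha = 0.1.


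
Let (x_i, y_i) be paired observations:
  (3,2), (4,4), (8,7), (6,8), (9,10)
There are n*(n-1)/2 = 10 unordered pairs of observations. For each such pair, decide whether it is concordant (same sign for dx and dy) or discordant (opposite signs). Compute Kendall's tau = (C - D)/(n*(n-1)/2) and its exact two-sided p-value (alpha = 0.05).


Step 1: Enumerate the 10 unordered pairs (i,j) with i<j and classify each by sign(x_j-x_i) * sign(y_j-y_i).
  (1,2):dx=+1,dy=+2->C; (1,3):dx=+5,dy=+5->C; (1,4):dx=+3,dy=+6->C; (1,5):dx=+6,dy=+8->C
  (2,3):dx=+4,dy=+3->C; (2,4):dx=+2,dy=+4->C; (2,5):dx=+5,dy=+6->C; (3,4):dx=-2,dy=+1->D
  (3,5):dx=+1,dy=+3->C; (4,5):dx=+3,dy=+2->C
Step 2: C = 9, D = 1, total pairs = 10.
Step 3: tau = (C - D)/(n(n-1)/2) = (9 - 1)/10 = 0.800000.
Step 4: Exact two-sided p-value (enumerate n! = 120 permutations of y under H0): p = 0.083333.
Step 5: alpha = 0.05. fail to reject H0.

tau_b = 0.8000 (C=9, D=1), p = 0.083333, fail to reject H0.


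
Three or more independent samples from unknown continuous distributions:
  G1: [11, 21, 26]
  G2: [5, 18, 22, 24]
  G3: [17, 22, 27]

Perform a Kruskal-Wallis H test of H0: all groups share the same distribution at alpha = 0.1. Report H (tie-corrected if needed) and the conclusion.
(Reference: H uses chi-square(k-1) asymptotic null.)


Step 1: Combine all N = 10 observations and assign midranks.
sorted (value, group, rank): (5,G2,1), (11,G1,2), (17,G3,3), (18,G2,4), (21,G1,5), (22,G2,6.5), (22,G3,6.5), (24,G2,8), (26,G1,9), (27,G3,10)
Step 2: Sum ranks within each group.
R_1 = 16 (n_1 = 3)
R_2 = 19.5 (n_2 = 4)
R_3 = 19.5 (n_3 = 3)
Step 3: H = 12/(N(N+1)) * sum(R_i^2/n_i) - 3(N+1)
     = 12/(10*11) * (16^2/3 + 19.5^2/4 + 19.5^2/3) - 3*11
     = 0.109091 * 307.146 - 33
     = 0.506818.
Step 4: Ties present; correction factor C = 1 - 6/(10^3 - 10) = 0.993939. Corrected H = 0.506818 / 0.993939 = 0.509909.
Step 5: Under H0, H ~ chi^2(2); p-value = 0.774952.
Step 6: alpha = 0.1. fail to reject H0.

H = 0.5099, df = 2, p = 0.774952, fail to reject H0.


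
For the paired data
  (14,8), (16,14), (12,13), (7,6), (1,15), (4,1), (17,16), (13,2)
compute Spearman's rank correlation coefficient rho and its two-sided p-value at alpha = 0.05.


Step 1: Rank x and y separately (midranks; no ties here).
rank(x): 14->6, 16->7, 12->4, 7->3, 1->1, 4->2, 17->8, 13->5
rank(y): 8->4, 14->6, 13->5, 6->3, 15->7, 1->1, 16->8, 2->2
Step 2: d_i = R_x(i) - R_y(i); compute d_i^2.
  (6-4)^2=4, (7-6)^2=1, (4-5)^2=1, (3-3)^2=0, (1-7)^2=36, (2-1)^2=1, (8-8)^2=0, (5-2)^2=9
sum(d^2) = 52.
Step 3: rho = 1 - 6*52 / (8*(8^2 - 1)) = 1 - 312/504 = 0.380952.
Step 4: Under H0, t = rho * sqrt((n-2)/(1-rho^2)) = 1.0092 ~ t(6).
Step 5: Two-sided p-value from the t-distribution with 6 df = 0.351813.
Step 6: alpha = 0.05. fail to reject H0.

rho = 0.3810, p = 0.351813, fail to reject H0 at alpha = 0.05.


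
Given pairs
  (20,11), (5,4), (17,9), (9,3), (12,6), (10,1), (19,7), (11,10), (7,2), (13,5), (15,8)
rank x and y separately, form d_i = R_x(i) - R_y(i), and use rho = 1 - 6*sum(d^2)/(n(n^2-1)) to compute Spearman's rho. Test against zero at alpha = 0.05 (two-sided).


Step 1: Rank x and y separately (midranks; no ties here).
rank(x): 20->11, 5->1, 17->9, 9->3, 12->6, 10->4, 19->10, 11->5, 7->2, 13->7, 15->8
rank(y): 11->11, 4->4, 9->9, 3->3, 6->6, 1->1, 7->7, 10->10, 2->2, 5->5, 8->8
Step 2: d_i = R_x(i) - R_y(i); compute d_i^2.
  (11-11)^2=0, (1-4)^2=9, (9-9)^2=0, (3-3)^2=0, (6-6)^2=0, (4-1)^2=9, (10-7)^2=9, (5-10)^2=25, (2-2)^2=0, (7-5)^2=4, (8-8)^2=0
sum(d^2) = 56.
Step 3: rho = 1 - 6*56 / (11*(11^2 - 1)) = 1 - 336/1320 = 0.745455.
Step 4: Under H0, t = rho * sqrt((n-2)/(1-rho^2)) = 3.3551 ~ t(9).
Step 5: Two-sided p-value from the t-distribution with 9 df = 0.008455.
Step 6: alpha = 0.05. reject H0.

rho = 0.7455, p = 0.008455, reject H0 at alpha = 0.05.
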